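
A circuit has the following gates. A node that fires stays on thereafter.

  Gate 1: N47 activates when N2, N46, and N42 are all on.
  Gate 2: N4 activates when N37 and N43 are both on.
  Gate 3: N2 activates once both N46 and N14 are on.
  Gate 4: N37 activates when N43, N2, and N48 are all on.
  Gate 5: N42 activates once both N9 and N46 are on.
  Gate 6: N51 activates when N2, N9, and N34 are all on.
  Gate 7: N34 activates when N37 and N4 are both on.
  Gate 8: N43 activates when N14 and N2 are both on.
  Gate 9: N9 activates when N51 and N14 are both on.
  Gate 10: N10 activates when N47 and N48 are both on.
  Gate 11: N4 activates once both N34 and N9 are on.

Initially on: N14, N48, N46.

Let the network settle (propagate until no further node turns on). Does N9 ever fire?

No

N9 would need N51 and N14 (Gate 9), but N51 never turns on.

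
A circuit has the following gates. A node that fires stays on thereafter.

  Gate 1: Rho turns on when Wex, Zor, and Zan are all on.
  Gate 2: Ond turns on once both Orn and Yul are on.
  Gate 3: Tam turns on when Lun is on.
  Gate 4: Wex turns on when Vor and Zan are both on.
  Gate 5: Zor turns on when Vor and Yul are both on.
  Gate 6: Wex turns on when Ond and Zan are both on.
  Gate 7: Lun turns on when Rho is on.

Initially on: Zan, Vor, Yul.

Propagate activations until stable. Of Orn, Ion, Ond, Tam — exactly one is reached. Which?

Tam

Gate 4: Vor and Zan on → Wex on.
Gate 5: Vor and Yul on → Zor on.
Gate 1: Wex, Zor, and Zan on → Rho on.
Gate 7: Rho on → Lun on.
Lun is on, so Tam turns on (Gate 3).
No rule produces Orn, and it is not given. Ond would need Orn and Yul (Gate 2), but Orn never turns on. No rule produces Ion, and it is not given.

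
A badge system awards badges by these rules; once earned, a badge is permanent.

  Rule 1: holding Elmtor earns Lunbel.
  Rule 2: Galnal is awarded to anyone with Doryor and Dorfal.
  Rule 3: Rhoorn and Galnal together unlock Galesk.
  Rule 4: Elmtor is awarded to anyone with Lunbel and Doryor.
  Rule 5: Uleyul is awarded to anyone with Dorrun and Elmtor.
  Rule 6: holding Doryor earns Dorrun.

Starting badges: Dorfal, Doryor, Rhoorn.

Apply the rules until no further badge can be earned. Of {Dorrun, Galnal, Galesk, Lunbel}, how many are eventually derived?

With Doryor, Dorrun is earned (Rule 6).
With Doryor and Dorfal, Galnal is earned (Rule 2).
With Rhoorn and Galnal, Galesk is earned (Rule 3).
Dorrun: reached.
Galnal: reached.
Galesk: reached.
Lunbel would need Elmtor (Rule 1), but Elmtor is never earned.
Reached: Dorrun, Galnal, and Galesk — 3 of the 4.

3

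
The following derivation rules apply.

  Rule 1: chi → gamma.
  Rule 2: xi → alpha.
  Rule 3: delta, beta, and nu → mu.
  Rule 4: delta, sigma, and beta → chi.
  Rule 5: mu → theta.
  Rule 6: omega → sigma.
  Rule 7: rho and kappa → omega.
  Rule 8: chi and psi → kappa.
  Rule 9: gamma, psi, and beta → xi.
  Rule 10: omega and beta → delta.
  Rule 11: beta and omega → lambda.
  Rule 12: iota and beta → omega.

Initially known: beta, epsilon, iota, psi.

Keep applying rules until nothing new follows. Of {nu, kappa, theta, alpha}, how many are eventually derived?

2

From iota and beta, Rule 12 gives omega.
omega holds, so sigma follows (Rule 6).
omega and beta hold, so delta follows (Rule 10).
From delta, sigma, and beta, Rule 4 gives chi.
From chi and psi, Rule 8 gives kappa.
From chi, Rule 1 gives gamma.
From gamma, psi, and beta, Rule 9 gives xi.
xi holds, so alpha follows (Rule 2).
No rule produces nu, and it is not given.
kappa: reached.
theta would need mu (Rule 5), but mu is never established.
alpha: reached.
Reached: kappa and alpha — 2 of the 4.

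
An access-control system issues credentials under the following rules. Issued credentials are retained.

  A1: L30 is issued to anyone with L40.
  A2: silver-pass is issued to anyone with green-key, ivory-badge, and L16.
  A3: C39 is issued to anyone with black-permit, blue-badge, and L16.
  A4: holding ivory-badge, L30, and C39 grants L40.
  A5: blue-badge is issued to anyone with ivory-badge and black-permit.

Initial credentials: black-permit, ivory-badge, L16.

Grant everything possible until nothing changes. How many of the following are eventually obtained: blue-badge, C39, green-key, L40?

2

Holding ivory-badge and black-permit grants blue-badge (A5).
Holding black-permit, blue-badge, and L16 grants C39 (A3).
blue-badge: reached.
C39: reached.
No rule produces green-key, and it is not given.
L40 would need ivory-badge, L30, and C39 (A4), but L30 is never granted.
Reached: blue-badge and C39 — 2 of the 4.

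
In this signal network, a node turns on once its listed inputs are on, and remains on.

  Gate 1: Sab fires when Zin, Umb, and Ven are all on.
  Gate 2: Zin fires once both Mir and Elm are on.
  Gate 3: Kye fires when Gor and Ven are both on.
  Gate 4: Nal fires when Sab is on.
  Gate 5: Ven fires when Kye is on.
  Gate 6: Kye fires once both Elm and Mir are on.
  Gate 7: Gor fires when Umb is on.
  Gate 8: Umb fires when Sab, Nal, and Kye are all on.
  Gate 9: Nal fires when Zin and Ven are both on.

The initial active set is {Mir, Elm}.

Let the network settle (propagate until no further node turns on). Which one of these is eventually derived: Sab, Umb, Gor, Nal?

Nal

Gate 2: Mir and Elm on → Zin on.
Gate 6: Elm and Mir on → Kye on.
Gate 5: Kye on → Ven on.
Zin and Ven are on, so Nal fires (Gate 9).
Gor would need Umb (Gate 7), but Umb never turns on. Umb would need Sab, Nal, and Kye (Gate 8), but Sab never turns on. Sab would need Zin, Umb, and Ven (Gate 1), but Umb never turns on.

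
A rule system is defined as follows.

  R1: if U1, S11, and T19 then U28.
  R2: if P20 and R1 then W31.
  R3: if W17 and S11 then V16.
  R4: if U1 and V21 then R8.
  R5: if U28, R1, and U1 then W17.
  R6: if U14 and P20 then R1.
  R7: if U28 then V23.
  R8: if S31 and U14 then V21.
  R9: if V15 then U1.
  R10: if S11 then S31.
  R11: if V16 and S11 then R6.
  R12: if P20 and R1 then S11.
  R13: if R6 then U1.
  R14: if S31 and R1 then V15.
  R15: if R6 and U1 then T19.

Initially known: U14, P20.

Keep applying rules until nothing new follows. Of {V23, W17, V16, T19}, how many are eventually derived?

V23 would need U28 (R7), but U28 is never established.
W17 would need U28, R1, and U1 (R5), but U28 is never established.
V16 would need W17 and S11 (R3), but W17 is never established.
T19 would need R6 and U1 (R15), but R6 is never established.
None of the 4 are reached.

0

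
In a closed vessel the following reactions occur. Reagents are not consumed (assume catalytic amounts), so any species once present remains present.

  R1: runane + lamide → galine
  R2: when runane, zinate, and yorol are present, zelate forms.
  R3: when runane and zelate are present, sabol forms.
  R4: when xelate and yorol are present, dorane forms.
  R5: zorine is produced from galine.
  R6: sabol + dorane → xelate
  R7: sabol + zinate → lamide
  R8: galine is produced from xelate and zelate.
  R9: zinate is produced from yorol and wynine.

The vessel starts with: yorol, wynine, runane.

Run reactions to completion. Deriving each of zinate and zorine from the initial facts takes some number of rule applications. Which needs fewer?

zinate: yorol and wynine present → zinate forms (R9). [1 rule application]
zorine: yorol and wynine present → zinate forms (R9). runane, zinate, and yorol present → zelate forms (R2). runane and zelate present → sabol forms (R3). sabol and zinate present → lamide forms (R7). runane and lamide present → galine forms (R1). galine present → zorine forms (R5). [6 rule applications]
zinate needs fewer.

zinate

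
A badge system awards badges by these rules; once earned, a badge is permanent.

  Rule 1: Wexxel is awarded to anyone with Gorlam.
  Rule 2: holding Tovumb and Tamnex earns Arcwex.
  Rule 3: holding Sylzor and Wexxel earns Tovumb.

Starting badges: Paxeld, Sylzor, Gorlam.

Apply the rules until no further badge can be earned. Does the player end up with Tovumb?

Yes

With Gorlam, Wexxel is earned (Rule 1).
With Sylzor and Wexxel, Tovumb is earned (Rule 3).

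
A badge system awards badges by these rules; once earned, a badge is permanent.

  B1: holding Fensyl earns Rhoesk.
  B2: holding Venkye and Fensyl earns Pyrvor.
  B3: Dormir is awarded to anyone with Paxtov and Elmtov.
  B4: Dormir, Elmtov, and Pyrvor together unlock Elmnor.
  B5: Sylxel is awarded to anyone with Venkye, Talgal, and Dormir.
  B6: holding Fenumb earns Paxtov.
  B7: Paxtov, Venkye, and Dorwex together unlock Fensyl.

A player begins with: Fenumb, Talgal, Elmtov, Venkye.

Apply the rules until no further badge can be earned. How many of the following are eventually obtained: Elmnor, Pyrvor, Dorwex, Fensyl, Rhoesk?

0

Elmnor would need Dormir, Elmtov, and Pyrvor (B4), but Pyrvor is never earned.
Pyrvor would need Venkye and Fensyl (B2), but Fensyl is never earned.
No rule produces Dorwex, and it is not given.
Fensyl would need Paxtov, Venkye, and Dorwex (B7), but Dorwex is never earned.
Rhoesk would need Fensyl (B1), but Fensyl is never earned.
None of the 5 are reached.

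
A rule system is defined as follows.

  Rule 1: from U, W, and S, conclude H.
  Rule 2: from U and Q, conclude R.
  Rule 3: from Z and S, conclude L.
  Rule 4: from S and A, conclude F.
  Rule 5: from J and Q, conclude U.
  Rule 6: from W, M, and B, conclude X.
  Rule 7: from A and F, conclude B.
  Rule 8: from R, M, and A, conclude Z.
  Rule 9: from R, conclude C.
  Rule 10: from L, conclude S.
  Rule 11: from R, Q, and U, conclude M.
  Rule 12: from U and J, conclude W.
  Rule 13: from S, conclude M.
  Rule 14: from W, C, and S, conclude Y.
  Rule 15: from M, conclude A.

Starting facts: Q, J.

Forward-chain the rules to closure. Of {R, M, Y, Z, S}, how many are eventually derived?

3

From J and Q, Rule 5 gives U.
From U and Q, Rule 2 gives R.
R, Q, and U hold, so M follows (Rule 11).
From M, Rule 15 gives A.
R, M, and A hold, so Z follows (Rule 8).
R: reached.
M: reached.
Y would need W, C, and S (Rule 14), but S is never established.
Z: reached.
S would need L (Rule 10), but L is never established.
Reached: R, M, and Z — 3 of the 5.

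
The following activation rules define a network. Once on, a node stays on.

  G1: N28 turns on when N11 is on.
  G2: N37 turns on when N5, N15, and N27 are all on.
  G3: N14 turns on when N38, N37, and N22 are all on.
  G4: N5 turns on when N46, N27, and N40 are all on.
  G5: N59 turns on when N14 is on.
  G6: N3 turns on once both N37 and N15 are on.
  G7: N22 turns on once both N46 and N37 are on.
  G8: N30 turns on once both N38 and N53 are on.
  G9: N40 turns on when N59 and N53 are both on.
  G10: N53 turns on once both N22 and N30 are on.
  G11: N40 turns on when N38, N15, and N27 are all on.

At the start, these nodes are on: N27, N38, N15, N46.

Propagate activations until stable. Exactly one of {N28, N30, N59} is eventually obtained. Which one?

N59

N38, N15, and N27 are on, so N40 turns on (G11).
G4: N46, N27, and N40 on → N5 on.
G2: N5, N15, and N27 on → N37 on.
N46 and N37 are on, so N22 turns on (G7).
N38, N37, and N22 are on, so N14 turns on (G3).
G5: N14 on → N59 on.
N30 would need N38 and N53 (G8), but N53 never turns on. N28 would need N11 (G1), but N11 never turns on.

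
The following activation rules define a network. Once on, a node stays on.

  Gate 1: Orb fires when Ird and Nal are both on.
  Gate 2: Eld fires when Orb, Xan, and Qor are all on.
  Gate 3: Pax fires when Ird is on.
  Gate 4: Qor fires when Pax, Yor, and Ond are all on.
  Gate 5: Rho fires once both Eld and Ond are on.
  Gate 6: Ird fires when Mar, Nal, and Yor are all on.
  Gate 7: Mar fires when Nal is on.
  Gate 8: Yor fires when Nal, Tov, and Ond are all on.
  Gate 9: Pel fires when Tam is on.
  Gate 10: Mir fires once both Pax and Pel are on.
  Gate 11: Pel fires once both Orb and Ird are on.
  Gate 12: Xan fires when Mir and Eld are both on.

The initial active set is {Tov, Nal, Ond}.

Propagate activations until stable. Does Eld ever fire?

No

Eld would need Orb, Xan, and Qor (Gate 2), but Xan never turns on.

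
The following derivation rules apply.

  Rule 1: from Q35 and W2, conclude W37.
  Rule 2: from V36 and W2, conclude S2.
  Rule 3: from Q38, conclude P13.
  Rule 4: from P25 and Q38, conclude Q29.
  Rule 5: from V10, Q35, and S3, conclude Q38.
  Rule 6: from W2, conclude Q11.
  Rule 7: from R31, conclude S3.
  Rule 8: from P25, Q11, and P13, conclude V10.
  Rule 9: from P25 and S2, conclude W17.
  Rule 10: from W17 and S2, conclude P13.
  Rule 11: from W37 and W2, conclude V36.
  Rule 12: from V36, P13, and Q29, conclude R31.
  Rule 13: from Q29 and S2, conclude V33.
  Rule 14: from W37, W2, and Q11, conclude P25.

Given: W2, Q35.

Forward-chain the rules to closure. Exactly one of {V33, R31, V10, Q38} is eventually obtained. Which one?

V10

From Q35 and W2, Rule 1 gives W37.
W2 holds, so Q11 follows (Rule 6).
W37 and W2 hold, so V36 follows (Rule 11).
From W37, W2, and Q11, Rule 14 gives P25.
From V36 and W2, Rule 2 gives S2.
From P25 and S2, Rule 9 gives W17.
From W17 and S2, Rule 10 gives P13.
P25, Q11, and P13 hold, so V10 follows (Rule 8).
Q38 would need V10, Q35, and S3 (Rule 5), but S3 is never established. V33 would need Q29 and S2 (Rule 13), but Q29 is never established. R31 would need V36, P13, and Q29 (Rule 12), but Q29 is never established.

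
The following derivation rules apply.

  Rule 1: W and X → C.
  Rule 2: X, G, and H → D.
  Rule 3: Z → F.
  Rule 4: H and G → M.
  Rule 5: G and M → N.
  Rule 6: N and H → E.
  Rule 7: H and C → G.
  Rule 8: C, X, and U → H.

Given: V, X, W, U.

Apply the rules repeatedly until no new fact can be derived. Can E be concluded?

Yes

W and X hold, so C follows (Rule 1).
From C, X, and U, Rule 8 gives H.
From H and C, Rule 7 gives G.
H and G hold, so M follows (Rule 4).
G and M hold, so N follows (Rule 5).
N and H hold, so E follows (Rule 6).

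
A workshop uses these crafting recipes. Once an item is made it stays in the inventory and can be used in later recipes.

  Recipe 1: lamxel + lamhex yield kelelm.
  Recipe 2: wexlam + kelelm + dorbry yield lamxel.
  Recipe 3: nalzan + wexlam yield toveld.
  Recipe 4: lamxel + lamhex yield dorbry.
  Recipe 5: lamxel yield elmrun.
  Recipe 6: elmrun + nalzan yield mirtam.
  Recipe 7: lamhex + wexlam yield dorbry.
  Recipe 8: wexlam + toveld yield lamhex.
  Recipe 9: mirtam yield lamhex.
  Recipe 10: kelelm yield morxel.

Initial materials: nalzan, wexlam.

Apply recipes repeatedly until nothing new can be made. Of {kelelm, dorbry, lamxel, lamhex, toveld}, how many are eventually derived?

3

Using Recipe 3, nalzan and wexlam make toveld.
Using Recipe 8, wexlam and toveld make lamhex.
lamhex + wexlam → dorbry (Recipe 7).
kelelm would need lamxel and lamhex (Recipe 1), but lamxel is never obtained.
dorbry: reached.
lamxel would need wexlam, kelelm, and dorbry (Recipe 2), but kelelm is never obtained.
lamhex: reached.
toveld: reached.
Reached: dorbry, lamhex, and toveld — 3 of the 5.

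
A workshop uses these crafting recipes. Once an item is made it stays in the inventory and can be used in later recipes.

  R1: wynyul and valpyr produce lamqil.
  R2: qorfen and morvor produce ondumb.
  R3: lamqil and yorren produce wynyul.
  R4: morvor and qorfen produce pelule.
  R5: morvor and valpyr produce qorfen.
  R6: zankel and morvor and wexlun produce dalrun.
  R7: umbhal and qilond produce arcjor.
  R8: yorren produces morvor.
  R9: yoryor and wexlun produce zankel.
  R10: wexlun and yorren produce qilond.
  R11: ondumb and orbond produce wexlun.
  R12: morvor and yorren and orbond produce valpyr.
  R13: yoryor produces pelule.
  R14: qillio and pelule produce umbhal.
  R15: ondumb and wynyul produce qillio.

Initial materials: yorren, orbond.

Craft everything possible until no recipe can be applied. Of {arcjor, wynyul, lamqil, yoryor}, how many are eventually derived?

arcjor would need umbhal and qilond (R7), but umbhal is never obtained.
wynyul would need lamqil and yorren (R3), but lamqil is never obtained.
lamqil would need wynyul and valpyr (R1), but wynyul is never obtained.
No rule produces yoryor, and it is not given.
None of the 4 are reached.

0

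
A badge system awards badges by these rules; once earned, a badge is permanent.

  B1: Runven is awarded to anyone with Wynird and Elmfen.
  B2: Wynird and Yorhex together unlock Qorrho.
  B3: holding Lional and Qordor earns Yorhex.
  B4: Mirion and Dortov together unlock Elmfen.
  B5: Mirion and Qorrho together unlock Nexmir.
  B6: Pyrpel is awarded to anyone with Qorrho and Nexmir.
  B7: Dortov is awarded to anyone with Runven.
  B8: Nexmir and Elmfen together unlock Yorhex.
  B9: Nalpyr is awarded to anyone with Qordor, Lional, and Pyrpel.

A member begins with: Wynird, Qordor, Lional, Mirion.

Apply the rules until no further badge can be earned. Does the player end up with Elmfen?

No

Elmfen would need Mirion and Dortov (B4), but Dortov is never earned.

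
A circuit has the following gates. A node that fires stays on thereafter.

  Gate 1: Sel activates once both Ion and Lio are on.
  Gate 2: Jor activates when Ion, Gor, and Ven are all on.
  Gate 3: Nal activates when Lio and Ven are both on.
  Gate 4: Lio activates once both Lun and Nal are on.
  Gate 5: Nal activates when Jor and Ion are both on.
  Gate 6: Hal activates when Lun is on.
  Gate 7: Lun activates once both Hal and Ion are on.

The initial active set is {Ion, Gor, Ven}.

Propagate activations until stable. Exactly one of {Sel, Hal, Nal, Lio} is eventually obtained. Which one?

Ion, Gor, and Ven are on, so Jor activates (Gate 2).
Gate 5: Jor and Ion on → Nal on.
Hal would need Lun (Gate 6), but Lun never turns on. Lio would need Lun and Nal (Gate 4), but Lun never turns on. Sel would need Ion and Lio (Gate 1), but Lio never turns on.

Nal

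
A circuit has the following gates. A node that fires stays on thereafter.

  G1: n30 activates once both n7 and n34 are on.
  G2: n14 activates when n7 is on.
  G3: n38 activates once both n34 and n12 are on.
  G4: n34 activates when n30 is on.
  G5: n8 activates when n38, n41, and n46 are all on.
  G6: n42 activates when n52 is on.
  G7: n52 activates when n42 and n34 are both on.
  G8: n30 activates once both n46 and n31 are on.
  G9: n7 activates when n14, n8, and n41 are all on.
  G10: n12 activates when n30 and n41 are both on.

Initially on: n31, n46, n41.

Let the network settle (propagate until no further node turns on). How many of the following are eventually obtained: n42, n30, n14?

1

n46 and n31 are on, so n30 activates (G8).
n42 would need n52 (G6), but n52 never turns on.
n30: reached.
n14 would need n7 (G2), but n7 never turns on.
Reached: n30 — 1 of the 3.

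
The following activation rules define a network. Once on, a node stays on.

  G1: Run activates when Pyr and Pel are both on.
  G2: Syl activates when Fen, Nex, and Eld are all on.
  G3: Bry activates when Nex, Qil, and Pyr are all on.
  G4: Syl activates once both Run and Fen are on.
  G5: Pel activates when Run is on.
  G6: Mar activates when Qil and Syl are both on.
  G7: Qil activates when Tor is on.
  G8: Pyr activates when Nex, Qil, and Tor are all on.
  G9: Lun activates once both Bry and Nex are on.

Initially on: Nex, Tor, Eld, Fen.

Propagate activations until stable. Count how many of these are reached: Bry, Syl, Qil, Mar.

4

G2: Fen, Nex, and Eld on → Syl on.
G7: Tor on → Qil on.
G8: Nex, Qil, and Tor on → Pyr on.
G6: Qil and Syl on → Mar on.
G3: Nex, Qil, and Pyr on → Bry on.
Bry: reached.
Syl: reached.
Qil: reached.
Mar: reached.
All 4 are reached.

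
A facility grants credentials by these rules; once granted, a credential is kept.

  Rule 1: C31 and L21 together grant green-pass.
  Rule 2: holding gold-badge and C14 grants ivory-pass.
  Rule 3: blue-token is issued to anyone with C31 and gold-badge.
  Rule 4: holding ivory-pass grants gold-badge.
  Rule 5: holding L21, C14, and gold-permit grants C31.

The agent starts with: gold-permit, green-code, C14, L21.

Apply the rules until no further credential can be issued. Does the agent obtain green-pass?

Yes

Holding L21, C14, and gold-permit grants C31 (Rule 5).
Holding C31 and L21 grants green-pass (Rule 1).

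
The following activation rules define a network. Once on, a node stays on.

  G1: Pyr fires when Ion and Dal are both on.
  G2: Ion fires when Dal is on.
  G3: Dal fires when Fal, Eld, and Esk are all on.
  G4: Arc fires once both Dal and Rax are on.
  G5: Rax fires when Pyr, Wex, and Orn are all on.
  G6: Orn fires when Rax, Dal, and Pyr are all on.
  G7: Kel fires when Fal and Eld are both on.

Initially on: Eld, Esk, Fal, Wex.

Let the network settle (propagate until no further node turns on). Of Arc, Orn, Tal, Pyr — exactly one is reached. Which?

Pyr

G3: Fal, Eld, and Esk on → Dal on.
Dal is on, so Ion fires (G2).
G1: Ion and Dal on → Pyr on.
Arc would need Dal and Rax (G4), but Rax never turns on. No rule produces Tal, and it is not given. Orn would need Rax, Dal, and Pyr (G6), but Rax never turns on.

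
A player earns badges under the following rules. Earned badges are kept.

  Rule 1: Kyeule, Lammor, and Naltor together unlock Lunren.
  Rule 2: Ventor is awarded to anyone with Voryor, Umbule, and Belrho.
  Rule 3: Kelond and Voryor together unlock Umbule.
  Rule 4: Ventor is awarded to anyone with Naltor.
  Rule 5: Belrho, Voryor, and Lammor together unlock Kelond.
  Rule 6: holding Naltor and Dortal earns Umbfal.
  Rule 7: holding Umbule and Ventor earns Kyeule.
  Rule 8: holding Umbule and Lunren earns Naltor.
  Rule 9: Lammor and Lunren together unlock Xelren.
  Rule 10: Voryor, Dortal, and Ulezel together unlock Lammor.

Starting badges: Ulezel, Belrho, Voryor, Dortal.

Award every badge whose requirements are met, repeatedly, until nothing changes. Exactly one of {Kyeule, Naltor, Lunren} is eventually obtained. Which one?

Kyeule

With Voryor, Dortal, and Ulezel, Lammor is earned (Rule 10).
With Belrho, Voryor, and Lammor, Kelond is earned (Rule 5).
With Kelond and Voryor, Umbule is earned (Rule 3).
With Voryor, Umbule, and Belrho, Ventor is earned (Rule 2).
With Umbule and Ventor, Kyeule is earned (Rule 7).
Lunren would need Kyeule, Lammor, and Naltor (Rule 1), but Naltor is never earned. Naltor would need Umbule and Lunren (Rule 8), but Lunren is never earned.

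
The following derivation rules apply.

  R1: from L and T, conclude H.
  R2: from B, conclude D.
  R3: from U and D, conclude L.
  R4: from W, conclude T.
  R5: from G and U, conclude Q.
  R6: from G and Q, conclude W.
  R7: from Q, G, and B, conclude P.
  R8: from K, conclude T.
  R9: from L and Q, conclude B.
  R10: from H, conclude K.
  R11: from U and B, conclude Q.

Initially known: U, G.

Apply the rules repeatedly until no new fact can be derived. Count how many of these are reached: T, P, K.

From G and U, R5 gives Q.
From G and Q, R6 gives W.
From W, R4 gives T.
T: reached.
P would need Q, G, and B (R7), but B is never established.
K would need H (R10), but H is never established.
Reached: T — 1 of the 3.

1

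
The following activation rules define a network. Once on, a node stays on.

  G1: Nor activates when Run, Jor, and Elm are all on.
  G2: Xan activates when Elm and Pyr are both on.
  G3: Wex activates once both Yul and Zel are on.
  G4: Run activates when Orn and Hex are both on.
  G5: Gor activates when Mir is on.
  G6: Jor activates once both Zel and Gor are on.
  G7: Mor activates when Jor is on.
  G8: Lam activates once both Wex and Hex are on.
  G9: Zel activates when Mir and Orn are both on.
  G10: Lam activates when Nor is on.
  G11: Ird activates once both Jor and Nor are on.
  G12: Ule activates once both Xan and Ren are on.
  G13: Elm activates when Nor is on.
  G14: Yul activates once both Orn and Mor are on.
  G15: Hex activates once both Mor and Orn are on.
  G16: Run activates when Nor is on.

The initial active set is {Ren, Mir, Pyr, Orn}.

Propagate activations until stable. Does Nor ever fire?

No

Nor would need Run, Jor, and Elm (G1), but Elm never turns on.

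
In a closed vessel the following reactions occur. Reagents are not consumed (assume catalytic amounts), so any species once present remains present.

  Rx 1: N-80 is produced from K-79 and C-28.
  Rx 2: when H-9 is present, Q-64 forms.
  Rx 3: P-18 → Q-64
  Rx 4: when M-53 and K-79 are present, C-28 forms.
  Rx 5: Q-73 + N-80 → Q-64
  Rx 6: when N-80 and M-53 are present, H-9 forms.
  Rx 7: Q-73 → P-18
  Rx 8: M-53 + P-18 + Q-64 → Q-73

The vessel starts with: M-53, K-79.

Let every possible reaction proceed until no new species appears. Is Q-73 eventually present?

Q-73 would need M-53, P-18, and Q-64 (Rx 8), but P-18 never forms.

No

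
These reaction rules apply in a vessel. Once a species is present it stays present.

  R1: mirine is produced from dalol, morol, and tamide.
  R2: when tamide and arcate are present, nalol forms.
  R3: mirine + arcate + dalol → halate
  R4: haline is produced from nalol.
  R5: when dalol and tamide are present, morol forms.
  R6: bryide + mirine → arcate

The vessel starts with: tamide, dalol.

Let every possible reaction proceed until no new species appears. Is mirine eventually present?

Yes

dalol and tamide present → morol forms (R5).
dalol, morol, and tamide present → mirine forms (R1).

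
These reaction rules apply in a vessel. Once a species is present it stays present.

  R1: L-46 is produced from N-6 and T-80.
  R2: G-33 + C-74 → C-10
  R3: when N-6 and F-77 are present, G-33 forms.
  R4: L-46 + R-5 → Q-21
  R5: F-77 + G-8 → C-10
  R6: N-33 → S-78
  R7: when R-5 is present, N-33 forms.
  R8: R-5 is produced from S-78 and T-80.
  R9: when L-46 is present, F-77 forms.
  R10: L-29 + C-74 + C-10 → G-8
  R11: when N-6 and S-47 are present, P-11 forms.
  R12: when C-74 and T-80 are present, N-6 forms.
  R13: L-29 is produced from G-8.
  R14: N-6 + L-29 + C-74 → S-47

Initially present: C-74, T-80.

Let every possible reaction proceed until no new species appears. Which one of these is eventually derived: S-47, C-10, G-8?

C-74 and T-80 present → N-6 forms (R12).
N-6 and T-80 present → L-46 forms (R1).
L-46 present → F-77 forms (R9).
N-6 and F-77 present → G-33 forms (R3).
G-33 and C-74 present → C-10 forms (R2).
S-47 would need N-6, L-29, and C-74 (R14), but L-29 never forms. G-8 would need L-29, C-74, and C-10 (R10), but L-29 never forms.

C-10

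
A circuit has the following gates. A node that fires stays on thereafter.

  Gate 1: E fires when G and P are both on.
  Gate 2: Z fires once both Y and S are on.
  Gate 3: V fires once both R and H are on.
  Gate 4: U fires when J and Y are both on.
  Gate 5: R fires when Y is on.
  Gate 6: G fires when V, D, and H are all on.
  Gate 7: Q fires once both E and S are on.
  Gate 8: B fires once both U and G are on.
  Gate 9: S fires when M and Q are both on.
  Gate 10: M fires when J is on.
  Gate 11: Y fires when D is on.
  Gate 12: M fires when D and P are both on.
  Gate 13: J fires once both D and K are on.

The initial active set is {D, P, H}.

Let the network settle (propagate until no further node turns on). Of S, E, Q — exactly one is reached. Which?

D is on, so Y fires (Gate 11).
Gate 5: Y on → R on.
Gate 3: R and H on → V on.
V, D, and H are on, so G fires (Gate 6).
G and P are on, so E fires (Gate 1).
S would need M and Q (Gate 9), but Q never turns on. Q would need E and S (Gate 7), but S never turns on.

E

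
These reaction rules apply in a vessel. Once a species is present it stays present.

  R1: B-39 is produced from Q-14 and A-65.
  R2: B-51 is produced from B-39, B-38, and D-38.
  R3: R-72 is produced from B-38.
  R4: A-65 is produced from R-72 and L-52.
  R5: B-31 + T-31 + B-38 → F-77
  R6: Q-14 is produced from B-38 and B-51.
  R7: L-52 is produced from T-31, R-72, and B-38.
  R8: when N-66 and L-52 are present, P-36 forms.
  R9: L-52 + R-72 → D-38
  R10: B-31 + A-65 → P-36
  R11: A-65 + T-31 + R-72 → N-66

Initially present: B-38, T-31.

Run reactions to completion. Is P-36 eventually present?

B-38 present → R-72 forms (R3).
T-31, R-72, and B-38 present → L-52 forms (R7).
R-72 and L-52 present → A-65 forms (R4).
A-65, T-31, and R-72 present → N-66 forms (R11).
N-66 and L-52 present → P-36 forms (R8).

Yes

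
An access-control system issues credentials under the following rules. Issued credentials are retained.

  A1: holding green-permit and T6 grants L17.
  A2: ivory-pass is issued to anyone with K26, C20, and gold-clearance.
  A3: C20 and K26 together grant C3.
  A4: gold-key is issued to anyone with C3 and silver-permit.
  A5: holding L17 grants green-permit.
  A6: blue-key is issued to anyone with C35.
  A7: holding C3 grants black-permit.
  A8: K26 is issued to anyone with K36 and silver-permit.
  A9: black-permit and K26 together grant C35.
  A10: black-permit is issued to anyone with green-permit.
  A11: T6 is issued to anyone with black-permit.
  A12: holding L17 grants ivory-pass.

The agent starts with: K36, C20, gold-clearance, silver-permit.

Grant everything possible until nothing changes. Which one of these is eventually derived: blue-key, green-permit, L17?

Holding K36 and silver-permit grants K26 (A8).
Holding C20 and K26 grants C3 (A3).
Holding C3 grants black-permit (A7).
Holding black-permit and K26 grants C35 (A9).
Holding C35 grants blue-key (A6).
L17 would need green-permit and T6 (A1), but green-permit is never granted. green-permit would need L17 (A5), but L17 is never granted.

blue-key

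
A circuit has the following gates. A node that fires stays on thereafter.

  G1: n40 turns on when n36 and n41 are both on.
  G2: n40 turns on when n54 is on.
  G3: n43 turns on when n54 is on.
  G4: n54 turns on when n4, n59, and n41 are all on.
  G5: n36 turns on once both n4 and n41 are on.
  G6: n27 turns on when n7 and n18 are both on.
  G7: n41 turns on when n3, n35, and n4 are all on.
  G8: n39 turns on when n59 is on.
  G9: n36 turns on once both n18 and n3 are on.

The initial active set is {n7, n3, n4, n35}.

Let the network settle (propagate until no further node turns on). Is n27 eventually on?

n27 would need n7 and n18 (G6), but n18 never turns on.

No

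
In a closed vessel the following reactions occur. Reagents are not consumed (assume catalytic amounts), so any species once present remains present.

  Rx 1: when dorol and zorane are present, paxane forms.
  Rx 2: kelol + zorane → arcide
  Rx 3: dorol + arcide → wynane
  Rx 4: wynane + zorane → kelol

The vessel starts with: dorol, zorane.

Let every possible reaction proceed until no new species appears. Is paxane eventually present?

Yes

dorol and zorane present → paxane forms (Rx 1).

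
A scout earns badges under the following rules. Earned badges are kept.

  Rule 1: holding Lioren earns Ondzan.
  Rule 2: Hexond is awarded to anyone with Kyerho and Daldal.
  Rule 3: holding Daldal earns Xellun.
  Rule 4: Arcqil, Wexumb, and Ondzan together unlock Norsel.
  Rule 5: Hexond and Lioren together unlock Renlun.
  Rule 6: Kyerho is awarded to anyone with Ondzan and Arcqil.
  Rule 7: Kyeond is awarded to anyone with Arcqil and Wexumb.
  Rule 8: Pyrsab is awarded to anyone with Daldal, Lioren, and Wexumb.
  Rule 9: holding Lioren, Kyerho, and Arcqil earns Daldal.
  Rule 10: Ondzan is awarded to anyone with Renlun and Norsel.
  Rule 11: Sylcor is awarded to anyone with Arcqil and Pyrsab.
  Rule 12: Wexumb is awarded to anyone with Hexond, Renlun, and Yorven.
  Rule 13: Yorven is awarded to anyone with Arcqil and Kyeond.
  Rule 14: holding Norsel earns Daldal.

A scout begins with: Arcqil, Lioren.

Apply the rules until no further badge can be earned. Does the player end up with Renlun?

With Lioren, Ondzan is earned (Rule 1).
With Ondzan and Arcqil, Kyerho is earned (Rule 6).
With Lioren, Kyerho, and Arcqil, Daldal is earned (Rule 9).
With Kyerho and Daldal, Hexond is earned (Rule 2).
With Hexond and Lioren, Renlun is earned (Rule 5).

Yes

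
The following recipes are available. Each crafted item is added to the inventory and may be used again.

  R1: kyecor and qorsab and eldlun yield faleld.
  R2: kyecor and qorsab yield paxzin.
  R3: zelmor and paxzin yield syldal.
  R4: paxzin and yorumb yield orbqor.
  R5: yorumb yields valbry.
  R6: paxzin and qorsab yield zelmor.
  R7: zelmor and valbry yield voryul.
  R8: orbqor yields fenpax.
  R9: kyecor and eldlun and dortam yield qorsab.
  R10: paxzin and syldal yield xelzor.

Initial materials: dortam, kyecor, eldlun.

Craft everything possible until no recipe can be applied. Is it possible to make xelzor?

Yes

kyecor and eldlun and dortam → qorsab (R9).
Using R2, kyecor and qorsab make paxzin.
paxzin and qorsab → zelmor (R6).
Using R3, zelmor and paxzin make syldal.
Using R10, paxzin and syldal make xelzor.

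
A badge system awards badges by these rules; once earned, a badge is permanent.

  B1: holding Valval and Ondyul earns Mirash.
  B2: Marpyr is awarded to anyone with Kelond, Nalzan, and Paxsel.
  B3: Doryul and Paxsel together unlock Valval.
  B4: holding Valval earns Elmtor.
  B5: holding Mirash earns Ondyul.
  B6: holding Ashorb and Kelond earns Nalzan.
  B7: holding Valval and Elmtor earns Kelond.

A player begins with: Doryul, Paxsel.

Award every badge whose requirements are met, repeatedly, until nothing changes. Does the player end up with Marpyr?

Marpyr would need Kelond, Nalzan, and Paxsel (B2), but Nalzan is never earned.

No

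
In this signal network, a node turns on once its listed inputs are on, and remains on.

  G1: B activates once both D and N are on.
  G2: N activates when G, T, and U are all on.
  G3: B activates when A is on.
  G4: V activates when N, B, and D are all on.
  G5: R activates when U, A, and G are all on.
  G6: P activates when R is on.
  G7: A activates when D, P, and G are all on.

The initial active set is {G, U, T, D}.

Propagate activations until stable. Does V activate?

Yes

G, T, and U are on, so N activates (G2).
G1: D and N on → B on.
G4: N, B, and D on → V on.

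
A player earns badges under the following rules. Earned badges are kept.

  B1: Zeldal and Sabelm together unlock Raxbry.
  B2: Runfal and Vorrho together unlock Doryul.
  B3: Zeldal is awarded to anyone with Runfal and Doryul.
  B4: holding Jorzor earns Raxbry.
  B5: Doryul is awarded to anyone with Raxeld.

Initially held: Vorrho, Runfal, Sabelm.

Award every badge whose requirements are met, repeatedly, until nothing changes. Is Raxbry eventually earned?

Yes

With Runfal and Vorrho, Doryul is earned (B2).
With Runfal and Doryul, Zeldal is earned (B3).
With Zeldal and Sabelm, Raxbry is earned (B1).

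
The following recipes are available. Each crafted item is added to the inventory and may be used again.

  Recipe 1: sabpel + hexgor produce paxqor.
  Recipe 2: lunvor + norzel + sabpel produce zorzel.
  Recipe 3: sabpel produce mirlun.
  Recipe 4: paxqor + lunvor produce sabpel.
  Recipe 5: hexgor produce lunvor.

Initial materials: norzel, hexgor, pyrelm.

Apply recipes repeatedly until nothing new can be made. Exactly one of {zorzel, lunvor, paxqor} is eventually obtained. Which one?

lunvor

hexgor → lunvor (Recipe 5).
paxqor would need sabpel and hexgor (Recipe 1), but sabpel is never obtained. zorzel would need lunvor, norzel, and sabpel (Recipe 2), but sabpel is never obtained.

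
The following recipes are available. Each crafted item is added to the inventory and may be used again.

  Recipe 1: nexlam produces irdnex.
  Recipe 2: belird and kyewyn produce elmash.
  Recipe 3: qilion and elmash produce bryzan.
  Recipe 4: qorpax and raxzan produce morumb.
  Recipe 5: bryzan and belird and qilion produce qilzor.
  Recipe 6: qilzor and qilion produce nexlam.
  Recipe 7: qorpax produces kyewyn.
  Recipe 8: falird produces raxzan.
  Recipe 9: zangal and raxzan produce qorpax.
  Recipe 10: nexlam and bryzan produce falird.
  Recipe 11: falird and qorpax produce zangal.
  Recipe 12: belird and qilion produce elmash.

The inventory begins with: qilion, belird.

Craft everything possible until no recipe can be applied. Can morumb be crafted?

No

morumb would need qorpax and raxzan (Recipe 4), but qorpax is never obtained.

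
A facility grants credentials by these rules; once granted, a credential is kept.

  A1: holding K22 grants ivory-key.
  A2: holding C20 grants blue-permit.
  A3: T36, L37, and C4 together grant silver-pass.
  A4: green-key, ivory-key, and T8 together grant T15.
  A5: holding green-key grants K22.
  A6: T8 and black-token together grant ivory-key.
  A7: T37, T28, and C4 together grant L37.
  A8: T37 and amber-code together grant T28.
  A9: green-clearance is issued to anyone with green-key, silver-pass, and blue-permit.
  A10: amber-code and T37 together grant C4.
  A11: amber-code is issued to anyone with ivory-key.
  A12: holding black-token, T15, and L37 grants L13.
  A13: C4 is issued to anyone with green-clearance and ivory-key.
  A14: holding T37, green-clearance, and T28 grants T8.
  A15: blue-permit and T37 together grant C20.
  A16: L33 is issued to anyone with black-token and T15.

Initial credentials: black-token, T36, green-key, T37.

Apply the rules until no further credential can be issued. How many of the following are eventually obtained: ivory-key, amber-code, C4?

Holding green-key grants K22 (A5).
Holding K22 grants ivory-key (A1).
Holding ivory-key grants amber-code (A11).
Holding amber-code and T37 grants C4 (A10).
ivory-key: reached.
amber-code: reached.
C4: reached.
All 3 are reached.

3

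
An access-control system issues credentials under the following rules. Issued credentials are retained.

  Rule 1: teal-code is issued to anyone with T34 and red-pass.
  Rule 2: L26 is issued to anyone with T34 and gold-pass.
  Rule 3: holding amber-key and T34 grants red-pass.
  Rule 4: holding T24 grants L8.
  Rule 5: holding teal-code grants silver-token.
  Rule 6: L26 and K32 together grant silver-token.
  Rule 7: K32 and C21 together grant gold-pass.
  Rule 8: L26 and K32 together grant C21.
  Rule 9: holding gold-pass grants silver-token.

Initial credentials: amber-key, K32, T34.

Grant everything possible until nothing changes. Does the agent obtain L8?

L8 would need T24 (Rule 4), but T24 is never granted.

No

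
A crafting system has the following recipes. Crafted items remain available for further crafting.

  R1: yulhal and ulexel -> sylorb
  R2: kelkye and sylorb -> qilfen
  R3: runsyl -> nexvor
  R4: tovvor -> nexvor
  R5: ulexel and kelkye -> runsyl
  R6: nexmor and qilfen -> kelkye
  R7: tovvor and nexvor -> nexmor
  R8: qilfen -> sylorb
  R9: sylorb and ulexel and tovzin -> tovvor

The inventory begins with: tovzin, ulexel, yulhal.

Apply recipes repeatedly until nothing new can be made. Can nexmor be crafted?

Yes

Using R1, yulhal and ulexel make sylorb.
sylorb and ulexel and tovzin -> tovvor (R9).
Using R4, tovvor makes nexvor.
Using R7, tovvor and nexvor make nexmor.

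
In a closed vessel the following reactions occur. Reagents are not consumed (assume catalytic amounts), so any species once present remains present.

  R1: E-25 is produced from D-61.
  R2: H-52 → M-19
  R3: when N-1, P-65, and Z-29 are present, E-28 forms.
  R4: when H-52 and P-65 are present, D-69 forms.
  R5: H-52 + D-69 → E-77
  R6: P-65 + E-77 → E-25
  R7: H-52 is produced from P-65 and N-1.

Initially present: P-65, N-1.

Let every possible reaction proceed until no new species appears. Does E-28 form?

E-28 would need N-1, P-65, and Z-29 (R3), but Z-29 never forms.

No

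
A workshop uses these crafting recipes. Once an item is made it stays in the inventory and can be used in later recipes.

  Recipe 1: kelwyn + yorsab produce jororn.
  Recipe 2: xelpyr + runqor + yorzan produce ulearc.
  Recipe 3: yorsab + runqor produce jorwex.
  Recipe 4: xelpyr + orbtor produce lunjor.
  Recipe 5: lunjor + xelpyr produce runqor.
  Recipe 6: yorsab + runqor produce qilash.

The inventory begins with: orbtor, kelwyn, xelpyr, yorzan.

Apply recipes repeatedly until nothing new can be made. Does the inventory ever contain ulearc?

Using Recipe 4, xelpyr and orbtor make lunjor.
Using Recipe 5, lunjor and xelpyr make runqor.
Using Recipe 2, xelpyr, runqor, and yorzan make ulearc.

Yes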